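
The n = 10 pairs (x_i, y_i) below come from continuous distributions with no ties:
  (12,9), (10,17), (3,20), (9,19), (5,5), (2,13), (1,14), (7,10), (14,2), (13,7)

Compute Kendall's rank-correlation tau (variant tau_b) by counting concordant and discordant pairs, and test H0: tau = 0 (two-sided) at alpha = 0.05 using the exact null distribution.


Step 1: Enumerate the 45 unordered pairs (i,j) with i<j and classify each by sign(x_j-x_i) * sign(y_j-y_i).
  (1,2):dx=-2,dy=+8->D; (1,3):dx=-9,dy=+11->D; (1,4):dx=-3,dy=+10->D; (1,5):dx=-7,dy=-4->C
  (1,6):dx=-10,dy=+4->D; (1,7):dx=-11,dy=+5->D; (1,8):dx=-5,dy=+1->D; (1,9):dx=+2,dy=-7->D
  (1,10):dx=+1,dy=-2->D; (2,3):dx=-7,dy=+3->D; (2,4):dx=-1,dy=+2->D; (2,5):dx=-5,dy=-12->C
  (2,6):dx=-8,dy=-4->C; (2,7):dx=-9,dy=-3->C; (2,8):dx=-3,dy=-7->C; (2,9):dx=+4,dy=-15->D
  (2,10):dx=+3,dy=-10->D; (3,4):dx=+6,dy=-1->D; (3,5):dx=+2,dy=-15->D; (3,6):dx=-1,dy=-7->C
  (3,7):dx=-2,dy=-6->C; (3,8):dx=+4,dy=-10->D; (3,9):dx=+11,dy=-18->D; (3,10):dx=+10,dy=-13->D
  (4,5):dx=-4,dy=-14->C; (4,6):dx=-7,dy=-6->C; (4,7):dx=-8,dy=-5->C; (4,8):dx=-2,dy=-9->C
  (4,9):dx=+5,dy=-17->D; (4,10):dx=+4,dy=-12->D; (5,6):dx=-3,dy=+8->D; (5,7):dx=-4,dy=+9->D
  (5,8):dx=+2,dy=+5->C; (5,9):dx=+9,dy=-3->D; (5,10):dx=+8,dy=+2->C; (6,7):dx=-1,dy=+1->D
  (6,8):dx=+5,dy=-3->D; (6,9):dx=+12,dy=-11->D; (6,10):dx=+11,dy=-6->D; (7,8):dx=+6,dy=-4->D
  (7,9):dx=+13,dy=-12->D; (7,10):dx=+12,dy=-7->D; (8,9):dx=+7,dy=-8->D; (8,10):dx=+6,dy=-3->D
  (9,10):dx=-1,dy=+5->D
Step 2: C = 13, D = 32, total pairs = 45.
Step 3: tau = (C - D)/(n(n-1)/2) = (13 - 32)/45 = -0.422222.
Step 4: Exact two-sided p-value (enumerate n! = 3628800 permutations of y under H0): p = 0.108313.
Step 5: alpha = 0.05. fail to reject H0.

tau_b = -0.4222 (C=13, D=32), p = 0.108313, fail to reject H0.


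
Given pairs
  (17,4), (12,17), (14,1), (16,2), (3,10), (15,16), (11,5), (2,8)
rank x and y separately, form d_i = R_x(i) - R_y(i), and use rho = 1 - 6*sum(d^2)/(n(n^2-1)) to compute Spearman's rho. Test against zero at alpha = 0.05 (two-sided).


Step 1: Rank x and y separately (midranks; no ties here).
rank(x): 17->8, 12->4, 14->5, 16->7, 3->2, 15->6, 11->3, 2->1
rank(y): 4->3, 17->8, 1->1, 2->2, 10->6, 16->7, 5->4, 8->5
Step 2: d_i = R_x(i) - R_y(i); compute d_i^2.
  (8-3)^2=25, (4-8)^2=16, (5-1)^2=16, (7-2)^2=25, (2-6)^2=16, (6-7)^2=1, (3-4)^2=1, (1-5)^2=16
sum(d^2) = 116.
Step 3: rho = 1 - 6*116 / (8*(8^2 - 1)) = 1 - 696/504 = -0.380952.
Step 4: Under H0, t = rho * sqrt((n-2)/(1-rho^2)) = -1.0092 ~ t(6).
Step 5: Two-sided p-value from the t-distribution with 6 df = 0.351813.
Step 6: alpha = 0.05. fail to reject H0.

rho = -0.3810, p = 0.351813, fail to reject H0 at alpha = 0.05.


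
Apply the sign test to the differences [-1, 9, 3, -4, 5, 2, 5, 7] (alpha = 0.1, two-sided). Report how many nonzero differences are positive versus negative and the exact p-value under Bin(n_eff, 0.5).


Step 1: Discard zero differences. Original n = 8; n_eff = number of nonzero differences = 8.
Nonzero differences (with sign): -1, +9, +3, -4, +5, +2, +5, +7
Step 2: Count signs: positive = 6, negative = 2.
Step 3: Under H0: P(positive) = 0.5, so the number of positives S ~ Bin(8, 0.5).
Step 4: Two-sided exact p-value = sum of Bin(8,0.5) probabilities at or below the observed probability = 0.289062.
Step 5: alpha = 0.1. fail to reject H0.

n_eff = 8, pos = 6, neg = 2, p = 0.289062, fail to reject H0.


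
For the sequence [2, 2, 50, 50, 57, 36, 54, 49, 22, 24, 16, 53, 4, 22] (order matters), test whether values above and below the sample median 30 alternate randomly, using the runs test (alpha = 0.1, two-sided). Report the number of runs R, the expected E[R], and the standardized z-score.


Step 1: Compute median = 30; label A = above, B = below.
Labels in order: BBAAAAAABBBABB  (n_A = 7, n_B = 7)
Step 2: Count runs R = 5.
Step 3: Under H0 (random ordering), E[R] = 2*n_A*n_B/(n_A+n_B) + 1 = 2*7*7/14 + 1 = 8.0000.
        Var[R] = 2*n_A*n_B*(2*n_A*n_B - n_A - n_B) / ((n_A+n_B)^2 * (n_A+n_B-1)) = 8232/2548 = 3.2308.
        SD[R] = 1.7974.
Step 4: Continuity-corrected z = (R + 0.5 - E[R]) / SD[R] = (5 + 0.5 - 8.0000) / 1.7974 = -1.3909.
Step 5: Two-sided p-value via normal approximation = 2*(1 - Phi(|z|)) = 0.164264.
Step 6: alpha = 0.1. fail to reject H0.

R = 5, z = -1.3909, p = 0.164264, fail to reject H0.


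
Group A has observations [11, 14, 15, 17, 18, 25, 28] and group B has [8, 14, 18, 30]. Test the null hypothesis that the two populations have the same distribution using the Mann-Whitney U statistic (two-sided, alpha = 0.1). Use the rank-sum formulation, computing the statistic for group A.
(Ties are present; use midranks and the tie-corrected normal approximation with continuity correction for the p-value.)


Step 1: Combine and sort all 11 observations; assign midranks.
sorted (value, group): (8,Y), (11,X), (14,X), (14,Y), (15,X), (17,X), (18,X), (18,Y), (25,X), (28,X), (30,Y)
ranks: 8->1, 11->2, 14->3.5, 14->3.5, 15->5, 17->6, 18->7.5, 18->7.5, 25->9, 28->10, 30->11
Step 2: Rank sum for X: R1 = 2 + 3.5 + 5 + 6 + 7.5 + 9 + 10 = 43.
Step 3: U_X = R1 - n1(n1+1)/2 = 43 - 7*8/2 = 43 - 28 = 15.
       U_Y = n1*n2 - U_X = 28 - 15 = 13.
Step 4: Ties are present, so use the tie-corrected normal approximation (with continuity correction) for the p-value.
Step 5: p-value = 0.924376; compare to alpha = 0.1. fail to reject H0.

U_X = 15, p = 0.924376, fail to reject H0 at alpha = 0.1.


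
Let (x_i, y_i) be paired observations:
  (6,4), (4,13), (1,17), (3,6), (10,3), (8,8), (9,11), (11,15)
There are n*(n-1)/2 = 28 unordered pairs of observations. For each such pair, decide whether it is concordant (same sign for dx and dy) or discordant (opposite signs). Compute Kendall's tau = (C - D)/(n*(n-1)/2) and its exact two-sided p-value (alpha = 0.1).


Step 1: Enumerate the 28 unordered pairs (i,j) with i<j and classify each by sign(x_j-x_i) * sign(y_j-y_i).
  (1,2):dx=-2,dy=+9->D; (1,3):dx=-5,dy=+13->D; (1,4):dx=-3,dy=+2->D; (1,5):dx=+4,dy=-1->D
  (1,6):dx=+2,dy=+4->C; (1,7):dx=+3,dy=+7->C; (1,8):dx=+5,dy=+11->C; (2,3):dx=-3,dy=+4->D
  (2,4):dx=-1,dy=-7->C; (2,5):dx=+6,dy=-10->D; (2,6):dx=+4,dy=-5->D; (2,7):dx=+5,dy=-2->D
  (2,8):dx=+7,dy=+2->C; (3,4):dx=+2,dy=-11->D; (3,5):dx=+9,dy=-14->D; (3,6):dx=+7,dy=-9->D
  (3,7):dx=+8,dy=-6->D; (3,8):dx=+10,dy=-2->D; (4,5):dx=+7,dy=-3->D; (4,6):dx=+5,dy=+2->C
  (4,7):dx=+6,dy=+5->C; (4,8):dx=+8,dy=+9->C; (5,6):dx=-2,dy=+5->D; (5,7):dx=-1,dy=+8->D
  (5,8):dx=+1,dy=+12->C; (6,7):dx=+1,dy=+3->C; (6,8):dx=+3,dy=+7->C; (7,8):dx=+2,dy=+4->C
Step 2: C = 12, D = 16, total pairs = 28.
Step 3: tau = (C - D)/(n(n-1)/2) = (12 - 16)/28 = -0.142857.
Step 4: Exact two-sided p-value (enumerate n! = 40320 permutations of y under H0): p = 0.719544.
Step 5: alpha = 0.1. fail to reject H0.

tau_b = -0.1429 (C=12, D=16), p = 0.719544, fail to reject H0.


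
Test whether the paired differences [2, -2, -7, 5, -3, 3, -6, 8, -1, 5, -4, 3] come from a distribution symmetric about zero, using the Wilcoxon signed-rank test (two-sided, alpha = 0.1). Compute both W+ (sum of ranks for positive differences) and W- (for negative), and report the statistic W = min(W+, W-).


Step 1: Drop any zero differences (none here) and take |d_i|.
|d| = [2, 2, 7, 5, 3, 3, 6, 8, 1, 5, 4, 3]
Step 2: Midrank |d_i| (ties get averaged ranks).
ranks: |2|->2.5, |2|->2.5, |7|->11, |5|->8.5, |3|->5, |3|->5, |6|->10, |8|->12, |1|->1, |5|->8.5, |4|->7, |3|->5
Step 3: Attach original signs; sum ranks with positive sign and with negative sign.
W+ = 2.5 + 8.5 + 5 + 12 + 8.5 + 5 = 41.5
W- = 2.5 + 11 + 5 + 10 + 1 + 7 = 36.5
(Check: W+ + W- = 78 should equal n(n+1)/2 = 78.)
Step 4: Test statistic W = min(W+, W-) = 36.5.
Step 5: Ties in |d|, so use the tie-corrected normal approximation.
        E[W] = n(n+1)/4 = 12*13/4 = 39.
        Tie groups: |d|=2 (t=2), |d|=3 (t=3), |d|=5 (t=2); sum(t^3 - t) = 36.
        Var[W] = n(n+1)(2n+1)/24 - sum(t^3-t)/48 = 3900/24 - 36/48 = 161.75.
        z = (W - E[W]) / sqrt(Var[W]) = (36.5 - 39) / 12.7181 = -0.1966.
        Two-sided p = 2*Phi(z) = 0.844164.
Step 6: alpha = 0.1. fail to reject H0.

W+ = 41.5, W- = 36.5, W = min = 36.5, p = 0.844164, fail to reject H0.


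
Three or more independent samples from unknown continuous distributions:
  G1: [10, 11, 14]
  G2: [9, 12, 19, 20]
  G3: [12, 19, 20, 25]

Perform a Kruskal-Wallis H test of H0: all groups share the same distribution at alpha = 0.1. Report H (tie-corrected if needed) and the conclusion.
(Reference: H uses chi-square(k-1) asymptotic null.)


Step 1: Combine all N = 11 observations and assign midranks.
sorted (value, group, rank): (9,G2,1), (10,G1,2), (11,G1,3), (12,G2,4.5), (12,G3,4.5), (14,G1,6), (19,G2,7.5), (19,G3,7.5), (20,G2,9.5), (20,G3,9.5), (25,G3,11)
Step 2: Sum ranks within each group.
R_1 = 11 (n_1 = 3)
R_2 = 22.5 (n_2 = 4)
R_3 = 32.5 (n_3 = 4)
Step 3: H = 12/(N(N+1)) * sum(R_i^2/n_i) - 3(N+1)
     = 12/(11*12) * (11^2/3 + 22.5^2/4 + 32.5^2/4) - 3*12
     = 0.090909 * 430.958 - 36
     = 3.178030.
Step 4: Ties present; correction factor C = 1 - 18/(11^3 - 11) = 0.986364. Corrected H = 3.178030 / 0.986364 = 3.221966.
Step 5: Under H0, H ~ chi^2(2); p-value = 0.199691.
Step 6: alpha = 0.1. fail to reject H0.

H = 3.2220, df = 2, p = 0.199691, fail to reject H0.


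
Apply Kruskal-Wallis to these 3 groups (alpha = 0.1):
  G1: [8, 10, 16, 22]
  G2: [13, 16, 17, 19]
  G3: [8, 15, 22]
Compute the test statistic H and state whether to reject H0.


Step 1: Combine all N = 11 observations and assign midranks.
sorted (value, group, rank): (8,G1,1.5), (8,G3,1.5), (10,G1,3), (13,G2,4), (15,G3,5), (16,G1,6.5), (16,G2,6.5), (17,G2,8), (19,G2,9), (22,G1,10.5), (22,G3,10.5)
Step 2: Sum ranks within each group.
R_1 = 21.5 (n_1 = 4)
R_2 = 27.5 (n_2 = 4)
R_3 = 17 (n_3 = 3)
Step 3: H = 12/(N(N+1)) * sum(R_i^2/n_i) - 3(N+1)
     = 12/(11*12) * (21.5^2/4 + 27.5^2/4 + 17^2/3) - 3*12
     = 0.090909 * 400.958 - 36
     = 0.450758.
Step 4: Ties present; correction factor C = 1 - 18/(11^3 - 11) = 0.986364. Corrected H = 0.450758 / 0.986364 = 0.456989.
Step 5: Under H0, H ~ chi^2(2); p-value = 0.795731.
Step 6: alpha = 0.1. fail to reject H0.

H = 0.4570, df = 2, p = 0.795731, fail to reject H0.


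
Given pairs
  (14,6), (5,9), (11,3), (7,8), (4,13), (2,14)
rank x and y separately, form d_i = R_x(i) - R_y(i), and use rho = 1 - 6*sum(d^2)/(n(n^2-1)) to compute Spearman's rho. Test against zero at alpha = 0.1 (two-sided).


Step 1: Rank x and y separately (midranks; no ties here).
rank(x): 14->6, 5->3, 11->5, 7->4, 4->2, 2->1
rank(y): 6->2, 9->4, 3->1, 8->3, 13->5, 14->6
Step 2: d_i = R_x(i) - R_y(i); compute d_i^2.
  (6-2)^2=16, (3-4)^2=1, (5-1)^2=16, (4-3)^2=1, (2-5)^2=9, (1-6)^2=25
sum(d^2) = 68.
Step 3: rho = 1 - 6*68 / (6*(6^2 - 1)) = 1 - 408/210 = -0.942857.
Step 4: Under H0, t = rho * sqrt((n-2)/(1-rho^2)) = -5.6595 ~ t(4).
Step 5: Two-sided p-value from the t-distribution with 4 df = 0.004805.
Step 6: alpha = 0.1. reject H0.

rho = -0.9429, p = 0.004805, reject H0 at alpha = 0.1.


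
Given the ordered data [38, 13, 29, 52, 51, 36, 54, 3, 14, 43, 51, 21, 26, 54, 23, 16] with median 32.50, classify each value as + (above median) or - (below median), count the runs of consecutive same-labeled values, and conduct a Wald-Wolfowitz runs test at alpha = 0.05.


Step 1: Compute median = 32.50; label A = above, B = below.
Labels in order: ABBAAAABBAABBABB  (n_A = 8, n_B = 8)
Step 2: Count runs R = 8.
Step 3: Under H0 (random ordering), E[R] = 2*n_A*n_B/(n_A+n_B) + 1 = 2*8*8/16 + 1 = 9.0000.
        Var[R] = 2*n_A*n_B*(2*n_A*n_B - n_A - n_B) / ((n_A+n_B)^2 * (n_A+n_B-1)) = 14336/3840 = 3.7333.
        SD[R] = 1.9322.
Step 4: Continuity-corrected z = (R + 0.5 - E[R]) / SD[R] = (8 + 0.5 - 9.0000) / 1.9322 = -0.2588.
Step 5: Two-sided p-value via normal approximation = 2*(1 - Phi(|z|)) = 0.795809.
Step 6: alpha = 0.05. fail to reject H0.

R = 8, z = -0.2588, p = 0.795809, fail to reject H0.


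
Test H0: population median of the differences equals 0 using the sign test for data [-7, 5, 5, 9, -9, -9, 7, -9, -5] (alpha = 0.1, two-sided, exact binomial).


Step 1: Discard zero differences. Original n = 9; n_eff = number of nonzero differences = 9.
Nonzero differences (with sign): -7, +5, +5, +9, -9, -9, +7, -9, -5
Step 2: Count signs: positive = 4, negative = 5.
Step 3: Under H0: P(positive) = 0.5, so the number of positives S ~ Bin(9, 0.5).
Step 4: Two-sided exact p-value = sum of Bin(9,0.5) probabilities at or below the observed probability = 1.000000.
Step 5: alpha = 0.1. fail to reject H0.

n_eff = 9, pos = 4, neg = 5, p = 1.000000, fail to reject H0.


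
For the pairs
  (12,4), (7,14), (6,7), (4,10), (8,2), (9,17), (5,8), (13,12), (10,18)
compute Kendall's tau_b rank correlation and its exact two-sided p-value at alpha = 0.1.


Step 1: Enumerate the 36 unordered pairs (i,j) with i<j and classify each by sign(x_j-x_i) * sign(y_j-y_i).
  (1,2):dx=-5,dy=+10->D; (1,3):dx=-6,dy=+3->D; (1,4):dx=-8,dy=+6->D; (1,5):dx=-4,dy=-2->C
  (1,6):dx=-3,dy=+13->D; (1,7):dx=-7,dy=+4->D; (1,8):dx=+1,dy=+8->C; (1,9):dx=-2,dy=+14->D
  (2,3):dx=-1,dy=-7->C; (2,4):dx=-3,dy=-4->C; (2,5):dx=+1,dy=-12->D; (2,6):dx=+2,dy=+3->C
  (2,7):dx=-2,dy=-6->C; (2,8):dx=+6,dy=-2->D; (2,9):dx=+3,dy=+4->C; (3,4):dx=-2,dy=+3->D
  (3,5):dx=+2,dy=-5->D; (3,6):dx=+3,dy=+10->C; (3,7):dx=-1,dy=+1->D; (3,8):dx=+7,dy=+5->C
  (3,9):dx=+4,dy=+11->C; (4,5):dx=+4,dy=-8->D; (4,6):dx=+5,dy=+7->C; (4,7):dx=+1,dy=-2->D
  (4,8):dx=+9,dy=+2->C; (4,9):dx=+6,dy=+8->C; (5,6):dx=+1,dy=+15->C; (5,7):dx=-3,dy=+6->D
  (5,8):dx=+5,dy=+10->C; (5,9):dx=+2,dy=+16->C; (6,7):dx=-4,dy=-9->C; (6,8):dx=+4,dy=-5->D
  (6,9):dx=+1,dy=+1->C; (7,8):dx=+8,dy=+4->C; (7,9):dx=+5,dy=+10->C; (8,9):dx=-3,dy=+6->D
Step 2: C = 20, D = 16, total pairs = 36.
Step 3: tau = (C - D)/(n(n-1)/2) = (20 - 16)/36 = 0.111111.
Step 4: Exact two-sided p-value (enumerate n! = 362880 permutations of y under H0): p = 0.761414.
Step 5: alpha = 0.1. fail to reject H0.

tau_b = 0.1111 (C=20, D=16), p = 0.761414, fail to reject H0.


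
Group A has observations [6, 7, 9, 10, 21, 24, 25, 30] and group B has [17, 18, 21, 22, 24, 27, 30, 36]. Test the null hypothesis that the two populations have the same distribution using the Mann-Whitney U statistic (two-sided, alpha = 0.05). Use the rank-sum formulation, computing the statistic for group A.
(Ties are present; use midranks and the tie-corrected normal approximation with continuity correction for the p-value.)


Step 1: Combine and sort all 16 observations; assign midranks.
sorted (value, group): (6,X), (7,X), (9,X), (10,X), (17,Y), (18,Y), (21,X), (21,Y), (22,Y), (24,X), (24,Y), (25,X), (27,Y), (30,X), (30,Y), (36,Y)
ranks: 6->1, 7->2, 9->3, 10->4, 17->5, 18->6, 21->7.5, 21->7.5, 22->9, 24->10.5, 24->10.5, 25->12, 27->13, 30->14.5, 30->14.5, 36->16
Step 2: Rank sum for X: R1 = 1 + 2 + 3 + 4 + 7.5 + 10.5 + 12 + 14.5 = 54.5.
Step 3: U_X = R1 - n1(n1+1)/2 = 54.5 - 8*9/2 = 54.5 - 36 = 18.5.
       U_Y = n1*n2 - U_X = 64 - 18.5 = 45.5.
Step 4: Ties are present, so use the tie-corrected normal approximation (with continuity correction) for the p-value.
Step 5: p-value = 0.171220; compare to alpha = 0.05. fail to reject H0.

U_X = 18.5, p = 0.171220, fail to reject H0 at alpha = 0.05.


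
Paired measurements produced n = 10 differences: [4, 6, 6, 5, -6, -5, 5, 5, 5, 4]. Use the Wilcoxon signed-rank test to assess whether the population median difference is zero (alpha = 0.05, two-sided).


Step 1: Drop any zero differences (none here) and take |d_i|.
|d| = [4, 6, 6, 5, 6, 5, 5, 5, 5, 4]
Step 2: Midrank |d_i| (ties get averaged ranks).
ranks: |4|->1.5, |6|->9, |6|->9, |5|->5, |6|->9, |5|->5, |5|->5, |5|->5, |5|->5, |4|->1.5
Step 3: Attach original signs; sum ranks with positive sign and with negative sign.
W+ = 1.5 + 9 + 9 + 5 + 5 + 5 + 5 + 1.5 = 41
W- = 9 + 5 = 14
(Check: W+ + W- = 55 should equal n(n+1)/2 = 55.)
Step 4: Test statistic W = min(W+, W-) = 14.
Step 5: Ties in |d|, so use the tie-corrected normal approximation.
        E[W] = n(n+1)/4 = 10*11/4 = 27.5.
        Tie groups: |d|=4 (t=2), |d|=5 (t=5), |d|=6 (t=3); sum(t^3 - t) = 150.
        Var[W] = n(n+1)(2n+1)/24 - sum(t^3-t)/48 = 2310/24 - 150/48 = 93.125.
        z = (W - E[W]) / sqrt(Var[W]) = (14 - 27.5) / 9.6501 = -1.3989.
        Two-sided p = 2*Phi(z) = 0.161829.
Step 6: alpha = 0.05. fail to reject H0.

W+ = 41, W- = 14, W = min = 14, p = 0.161829, fail to reject H0.


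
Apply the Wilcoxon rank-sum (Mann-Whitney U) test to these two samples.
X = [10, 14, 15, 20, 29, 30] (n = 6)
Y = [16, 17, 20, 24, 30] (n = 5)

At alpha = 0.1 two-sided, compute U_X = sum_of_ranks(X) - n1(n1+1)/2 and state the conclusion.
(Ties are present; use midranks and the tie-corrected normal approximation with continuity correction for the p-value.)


Step 1: Combine and sort all 11 observations; assign midranks.
sorted (value, group): (10,X), (14,X), (15,X), (16,Y), (17,Y), (20,X), (20,Y), (24,Y), (29,X), (30,X), (30,Y)
ranks: 10->1, 14->2, 15->3, 16->4, 17->5, 20->6.5, 20->6.5, 24->8, 29->9, 30->10.5, 30->10.5
Step 2: Rank sum for X: R1 = 1 + 2 + 3 + 6.5 + 9 + 10.5 = 32.
Step 3: U_X = R1 - n1(n1+1)/2 = 32 - 6*7/2 = 32 - 21 = 11.
       U_Y = n1*n2 - U_X = 30 - 11 = 19.
Step 4: Ties are present, so use the tie-corrected normal approximation (with continuity correction) for the p-value.
Step 5: p-value = 0.520916; compare to alpha = 0.1. fail to reject H0.

U_X = 11, p = 0.520916, fail to reject H0 at alpha = 0.1.


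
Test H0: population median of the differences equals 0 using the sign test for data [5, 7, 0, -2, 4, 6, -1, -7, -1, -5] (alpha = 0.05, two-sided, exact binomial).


Step 1: Discard zero differences. Original n = 10; n_eff = number of nonzero differences = 9.
Nonzero differences (with sign): +5, +7, -2, +4, +6, -1, -7, -1, -5
Step 2: Count signs: positive = 4, negative = 5.
Step 3: Under H0: P(positive) = 0.5, so the number of positives S ~ Bin(9, 0.5).
Step 4: Two-sided exact p-value = sum of Bin(9,0.5) probabilities at or below the observed probability = 1.000000.
Step 5: alpha = 0.05. fail to reject H0.

n_eff = 9, pos = 4, neg = 5, p = 1.000000, fail to reject H0.


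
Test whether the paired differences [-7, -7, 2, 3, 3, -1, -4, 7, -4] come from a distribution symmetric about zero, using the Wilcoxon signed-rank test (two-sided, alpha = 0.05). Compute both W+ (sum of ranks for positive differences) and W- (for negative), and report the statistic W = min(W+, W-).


Step 1: Drop any zero differences (none here) and take |d_i|.
|d| = [7, 7, 2, 3, 3, 1, 4, 7, 4]
Step 2: Midrank |d_i| (ties get averaged ranks).
ranks: |7|->8, |7|->8, |2|->2, |3|->3.5, |3|->3.5, |1|->1, |4|->5.5, |7|->8, |4|->5.5
Step 3: Attach original signs; sum ranks with positive sign and with negative sign.
W+ = 2 + 3.5 + 3.5 + 8 = 17
W- = 8 + 8 + 1 + 5.5 + 5.5 = 28
(Check: W+ + W- = 45 should equal n(n+1)/2 = 45.)
Step 4: Test statistic W = min(W+, W-) = 17.
Step 5: Ties in |d|, so use the tie-corrected normal approximation.
        E[W] = n(n+1)/4 = 9*10/4 = 22.5.
        Tie groups: |d|=3 (t=2), |d|=4 (t=2), |d|=7 (t=3); sum(t^3 - t) = 36.
        Var[W] = n(n+1)(2n+1)/24 - sum(t^3-t)/48 = 1710/24 - 36/48 = 70.5.
        z = (W - E[W]) / sqrt(Var[W]) = (17 - 22.5) / 8.3964 = -0.6550.
        Two-sided p = 2*Phi(z) = 0.512442.
Step 6: alpha = 0.05. fail to reject H0.

W+ = 17, W- = 28, W = min = 17, p = 0.512442, fail to reject H0.


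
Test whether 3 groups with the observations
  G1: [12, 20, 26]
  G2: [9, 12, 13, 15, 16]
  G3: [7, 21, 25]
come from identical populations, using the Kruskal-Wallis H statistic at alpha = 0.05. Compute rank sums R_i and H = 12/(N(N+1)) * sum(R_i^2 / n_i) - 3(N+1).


Step 1: Combine all N = 11 observations and assign midranks.
sorted (value, group, rank): (7,G3,1), (9,G2,2), (12,G1,3.5), (12,G2,3.5), (13,G2,5), (15,G2,6), (16,G2,7), (20,G1,8), (21,G3,9), (25,G3,10), (26,G1,11)
Step 2: Sum ranks within each group.
R_1 = 22.5 (n_1 = 3)
R_2 = 23.5 (n_2 = 5)
R_3 = 20 (n_3 = 3)
Step 3: H = 12/(N(N+1)) * sum(R_i^2/n_i) - 3(N+1)
     = 12/(11*12) * (22.5^2/3 + 23.5^2/5 + 20^2/3) - 3*12
     = 0.090909 * 412.533 - 36
     = 1.503030.
Step 4: Ties present; correction factor C = 1 - 6/(11^3 - 11) = 0.995455. Corrected H = 1.503030 / 0.995455 = 1.509893.
Step 5: Under H0, H ~ chi^2(2); p-value = 0.470036.
Step 6: alpha = 0.05. fail to reject H0.

H = 1.5099, df = 2, p = 0.470036, fail to reject H0.


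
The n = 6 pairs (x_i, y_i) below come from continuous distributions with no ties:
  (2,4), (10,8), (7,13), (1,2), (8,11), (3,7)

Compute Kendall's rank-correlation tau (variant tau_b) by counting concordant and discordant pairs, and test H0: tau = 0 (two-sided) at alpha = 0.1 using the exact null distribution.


Step 1: Enumerate the 15 unordered pairs (i,j) with i<j and classify each by sign(x_j-x_i) * sign(y_j-y_i).
  (1,2):dx=+8,dy=+4->C; (1,3):dx=+5,dy=+9->C; (1,4):dx=-1,dy=-2->C; (1,5):dx=+6,dy=+7->C
  (1,6):dx=+1,dy=+3->C; (2,3):dx=-3,dy=+5->D; (2,4):dx=-9,dy=-6->C; (2,5):dx=-2,dy=+3->D
  (2,6):dx=-7,dy=-1->C; (3,4):dx=-6,dy=-11->C; (3,5):dx=+1,dy=-2->D; (3,6):dx=-4,dy=-6->C
  (4,5):dx=+7,dy=+9->C; (4,6):dx=+2,dy=+5->C; (5,6):dx=-5,dy=-4->C
Step 2: C = 12, D = 3, total pairs = 15.
Step 3: tau = (C - D)/(n(n-1)/2) = (12 - 3)/15 = 0.600000.
Step 4: Exact two-sided p-value (enumerate n! = 720 permutations of y under H0): p = 0.136111.
Step 5: alpha = 0.1. fail to reject H0.

tau_b = 0.6000 (C=12, D=3), p = 0.136111, fail to reject H0.


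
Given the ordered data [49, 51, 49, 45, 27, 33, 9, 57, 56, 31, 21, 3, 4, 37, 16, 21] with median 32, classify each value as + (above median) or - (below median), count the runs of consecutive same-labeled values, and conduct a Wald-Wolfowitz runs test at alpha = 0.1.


Step 1: Compute median = 32; label A = above, B = below.
Labels in order: AAAABABAABBBBABB  (n_A = 8, n_B = 8)
Step 2: Count runs R = 8.
Step 3: Under H0 (random ordering), E[R] = 2*n_A*n_B/(n_A+n_B) + 1 = 2*8*8/16 + 1 = 9.0000.
        Var[R] = 2*n_A*n_B*(2*n_A*n_B - n_A - n_B) / ((n_A+n_B)^2 * (n_A+n_B-1)) = 14336/3840 = 3.7333.
        SD[R] = 1.9322.
Step 4: Continuity-corrected z = (R + 0.5 - E[R]) / SD[R] = (8 + 0.5 - 9.0000) / 1.9322 = -0.2588.
Step 5: Two-sided p-value via normal approximation = 2*(1 - Phi(|z|)) = 0.795809.
Step 6: alpha = 0.1. fail to reject H0.

R = 8, z = -0.2588, p = 0.795809, fail to reject H0.


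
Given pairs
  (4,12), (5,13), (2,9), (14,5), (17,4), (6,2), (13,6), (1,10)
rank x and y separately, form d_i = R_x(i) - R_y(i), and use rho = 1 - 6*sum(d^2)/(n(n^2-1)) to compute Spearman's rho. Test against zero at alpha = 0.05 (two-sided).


Step 1: Rank x and y separately (midranks; no ties here).
rank(x): 4->3, 5->4, 2->2, 14->7, 17->8, 6->5, 13->6, 1->1
rank(y): 12->7, 13->8, 9->5, 5->3, 4->2, 2->1, 6->4, 10->6
Step 2: d_i = R_x(i) - R_y(i); compute d_i^2.
  (3-7)^2=16, (4-8)^2=16, (2-5)^2=9, (7-3)^2=16, (8-2)^2=36, (5-1)^2=16, (6-4)^2=4, (1-6)^2=25
sum(d^2) = 138.
Step 3: rho = 1 - 6*138 / (8*(8^2 - 1)) = 1 - 828/504 = -0.642857.
Step 4: Under H0, t = rho * sqrt((n-2)/(1-rho^2)) = -2.0557 ~ t(6).
Step 5: Two-sided p-value from the t-distribution with 6 df = 0.085559.
Step 6: alpha = 0.05. fail to reject H0.

rho = -0.6429, p = 0.085559, fail to reject H0 at alpha = 0.05.


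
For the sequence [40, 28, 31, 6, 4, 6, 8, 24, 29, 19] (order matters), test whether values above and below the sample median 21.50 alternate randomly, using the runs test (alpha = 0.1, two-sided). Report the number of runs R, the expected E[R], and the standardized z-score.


Step 1: Compute median = 21.50; label A = above, B = below.
Labels in order: AAABBBBAAB  (n_A = 5, n_B = 5)
Step 2: Count runs R = 4.
Step 3: Under H0 (random ordering), E[R] = 2*n_A*n_B/(n_A+n_B) + 1 = 2*5*5/10 + 1 = 6.0000.
        Var[R] = 2*n_A*n_B*(2*n_A*n_B - n_A - n_B) / ((n_A+n_B)^2 * (n_A+n_B-1)) = 2000/900 = 2.2222.
        SD[R] = 1.4907.
Step 4: Continuity-corrected z = (R + 0.5 - E[R]) / SD[R] = (4 + 0.5 - 6.0000) / 1.4907 = -1.0062.
Step 5: Two-sided p-value via normal approximation = 2*(1 - Phi(|z|)) = 0.314305.
Step 6: alpha = 0.1. fail to reject H0.

R = 4, z = -1.0062, p = 0.314305, fail to reject H0.


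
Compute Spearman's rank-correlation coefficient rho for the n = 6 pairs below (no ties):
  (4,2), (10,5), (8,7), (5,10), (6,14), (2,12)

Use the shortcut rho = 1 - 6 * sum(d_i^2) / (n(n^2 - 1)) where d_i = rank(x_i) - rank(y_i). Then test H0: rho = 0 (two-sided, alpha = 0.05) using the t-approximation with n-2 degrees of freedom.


Step 1: Rank x and y separately (midranks; no ties here).
rank(x): 4->2, 10->6, 8->5, 5->3, 6->4, 2->1
rank(y): 2->1, 5->2, 7->3, 10->4, 14->6, 12->5
Step 2: d_i = R_x(i) - R_y(i); compute d_i^2.
  (2-1)^2=1, (6-2)^2=16, (5-3)^2=4, (3-4)^2=1, (4-6)^2=4, (1-5)^2=16
sum(d^2) = 42.
Step 3: rho = 1 - 6*42 / (6*(6^2 - 1)) = 1 - 252/210 = -0.200000.
Step 4: Under H0, t = rho * sqrt((n-2)/(1-rho^2)) = -0.4082 ~ t(4).
Step 5: Two-sided p-value from the t-distribution with 4 df = 0.704000.
Step 6: alpha = 0.05. fail to reject H0.

rho = -0.2000, p = 0.704000, fail to reject H0 at alpha = 0.05.


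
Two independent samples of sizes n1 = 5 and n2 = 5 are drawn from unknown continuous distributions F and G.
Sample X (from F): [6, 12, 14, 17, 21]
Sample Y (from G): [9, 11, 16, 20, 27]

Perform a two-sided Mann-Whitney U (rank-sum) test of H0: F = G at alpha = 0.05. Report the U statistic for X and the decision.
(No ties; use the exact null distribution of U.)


Step 1: Combine and sort all 10 observations; assign midranks.
sorted (value, group): (6,X), (9,Y), (11,Y), (12,X), (14,X), (16,Y), (17,X), (20,Y), (21,X), (27,Y)
ranks: 6->1, 9->2, 11->3, 12->4, 14->5, 16->6, 17->7, 20->8, 21->9, 27->10
Step 2: Rank sum for X: R1 = 1 + 4 + 5 + 7 + 9 = 26.
Step 3: U_X = R1 - n1(n1+1)/2 = 26 - 5*6/2 = 26 - 15 = 11.
       U_Y = n1*n2 - U_X = 25 - 11 = 14.
Step 4: No ties, so the exact null distribution of U (based on enumerating the C(10,5) = 252 equally likely rank assignments) gives the two-sided p-value.
Step 5: p-value = 0.841270; compare to alpha = 0.05. fail to reject H0.

U_X = 11, p = 0.841270, fail to reject H0 at alpha = 0.05.


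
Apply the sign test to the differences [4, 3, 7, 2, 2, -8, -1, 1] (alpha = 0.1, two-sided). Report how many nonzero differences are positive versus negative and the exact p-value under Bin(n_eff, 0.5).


Step 1: Discard zero differences. Original n = 8; n_eff = number of nonzero differences = 8.
Nonzero differences (with sign): +4, +3, +7, +2, +2, -8, -1, +1
Step 2: Count signs: positive = 6, negative = 2.
Step 3: Under H0: P(positive) = 0.5, so the number of positives S ~ Bin(8, 0.5).
Step 4: Two-sided exact p-value = sum of Bin(8,0.5) probabilities at or below the observed probability = 0.289062.
Step 5: alpha = 0.1. fail to reject H0.

n_eff = 8, pos = 6, neg = 2, p = 0.289062, fail to reject H0.


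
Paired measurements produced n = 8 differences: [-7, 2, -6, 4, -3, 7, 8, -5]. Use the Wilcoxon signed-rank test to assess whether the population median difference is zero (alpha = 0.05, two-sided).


Step 1: Drop any zero differences (none here) and take |d_i|.
|d| = [7, 2, 6, 4, 3, 7, 8, 5]
Step 2: Midrank |d_i| (ties get averaged ranks).
ranks: |7|->6.5, |2|->1, |6|->5, |4|->3, |3|->2, |7|->6.5, |8|->8, |5|->4
Step 3: Attach original signs; sum ranks with positive sign and with negative sign.
W+ = 1 + 3 + 6.5 + 8 = 18.5
W- = 6.5 + 5 + 2 + 4 = 17.5
(Check: W+ + W- = 36 should equal n(n+1)/2 = 36.)
Step 4: Test statistic W = min(W+, W-) = 17.5.
Step 5: Ties in |d|, so use the tie-corrected normal approximation.
        E[W] = n(n+1)/4 = 8*9/4 = 18.
        Tie groups: |d|=7 (t=2); sum(t^3 - t) = 6.
        Var[W] = n(n+1)(2n+1)/24 - sum(t^3-t)/48 = 1224/24 - 6/48 = 50.875.
        z = (W - E[W]) / sqrt(Var[W]) = (17.5 - 18) / 7.1327 = -0.0701.
        Two-sided p = 2*Phi(z) = 0.944114.
Step 6: alpha = 0.05. fail to reject H0.

W+ = 18.5, W- = 17.5, W = min = 17.5, p = 0.944114, fail to reject H0.


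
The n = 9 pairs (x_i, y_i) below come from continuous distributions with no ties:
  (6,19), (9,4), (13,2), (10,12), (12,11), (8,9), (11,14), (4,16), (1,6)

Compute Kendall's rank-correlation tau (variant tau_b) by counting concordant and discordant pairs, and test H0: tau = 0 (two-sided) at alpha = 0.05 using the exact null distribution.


Step 1: Enumerate the 36 unordered pairs (i,j) with i<j and classify each by sign(x_j-x_i) * sign(y_j-y_i).
  (1,2):dx=+3,dy=-15->D; (1,3):dx=+7,dy=-17->D; (1,4):dx=+4,dy=-7->D; (1,5):dx=+6,dy=-8->D
  (1,6):dx=+2,dy=-10->D; (1,7):dx=+5,dy=-5->D; (1,8):dx=-2,dy=-3->C; (1,9):dx=-5,dy=-13->C
  (2,3):dx=+4,dy=-2->D; (2,4):dx=+1,dy=+8->C; (2,5):dx=+3,dy=+7->C; (2,6):dx=-1,dy=+5->D
  (2,7):dx=+2,dy=+10->C; (2,8):dx=-5,dy=+12->D; (2,9):dx=-8,dy=+2->D; (3,4):dx=-3,dy=+10->D
  (3,5):dx=-1,dy=+9->D; (3,6):dx=-5,dy=+7->D; (3,7):dx=-2,dy=+12->D; (3,8):dx=-9,dy=+14->D
  (3,9):dx=-12,dy=+4->D; (4,5):dx=+2,dy=-1->D; (4,6):dx=-2,dy=-3->C; (4,7):dx=+1,dy=+2->C
  (4,8):dx=-6,dy=+4->D; (4,9):dx=-9,dy=-6->C; (5,6):dx=-4,dy=-2->C; (5,7):dx=-1,dy=+3->D
  (5,8):dx=-8,dy=+5->D; (5,9):dx=-11,dy=-5->C; (6,7):dx=+3,dy=+5->C; (6,8):dx=-4,dy=+7->D
  (6,9):dx=-7,dy=-3->C; (7,8):dx=-7,dy=+2->D; (7,9):dx=-10,dy=-8->C; (8,9):dx=-3,dy=-10->C
Step 2: C = 14, D = 22, total pairs = 36.
Step 3: tau = (C - D)/(n(n-1)/2) = (14 - 22)/36 = -0.222222.
Step 4: Exact two-sided p-value (enumerate n! = 362880 permutations of y under H0): p = 0.476709.
Step 5: alpha = 0.05. fail to reject H0.

tau_b = -0.2222 (C=14, D=22), p = 0.476709, fail to reject H0.


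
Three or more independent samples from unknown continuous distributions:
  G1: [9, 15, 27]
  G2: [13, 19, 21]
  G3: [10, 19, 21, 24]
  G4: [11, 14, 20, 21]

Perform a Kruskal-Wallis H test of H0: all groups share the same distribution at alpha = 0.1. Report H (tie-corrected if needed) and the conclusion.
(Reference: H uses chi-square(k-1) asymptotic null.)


Step 1: Combine all N = 14 observations and assign midranks.
sorted (value, group, rank): (9,G1,1), (10,G3,2), (11,G4,3), (13,G2,4), (14,G4,5), (15,G1,6), (19,G2,7.5), (19,G3,7.5), (20,G4,9), (21,G2,11), (21,G3,11), (21,G4,11), (24,G3,13), (27,G1,14)
Step 2: Sum ranks within each group.
R_1 = 21 (n_1 = 3)
R_2 = 22.5 (n_2 = 3)
R_3 = 33.5 (n_3 = 4)
R_4 = 28 (n_4 = 4)
Step 3: H = 12/(N(N+1)) * sum(R_i^2/n_i) - 3(N+1)
     = 12/(14*15) * (21^2/3 + 22.5^2/3 + 33.5^2/4 + 28^2/4) - 3*15
     = 0.057143 * 792.312 - 45
     = 0.275000.
Step 4: Ties present; correction factor C = 1 - 30/(14^3 - 14) = 0.989011. Corrected H = 0.275000 / 0.989011 = 0.278056.
Step 5: Under H0, H ~ chi^2(3); p-value = 0.964101.
Step 6: alpha = 0.1. fail to reject H0.

H = 0.2781, df = 3, p = 0.964101, fail to reject H0.


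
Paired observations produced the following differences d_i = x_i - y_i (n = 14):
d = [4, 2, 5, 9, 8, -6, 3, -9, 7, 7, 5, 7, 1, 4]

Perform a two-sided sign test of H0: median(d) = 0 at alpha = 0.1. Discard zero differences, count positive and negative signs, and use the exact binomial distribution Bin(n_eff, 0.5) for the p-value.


Step 1: Discard zero differences. Original n = 14; n_eff = number of nonzero differences = 14.
Nonzero differences (with sign): +4, +2, +5, +9, +8, -6, +3, -9, +7, +7, +5, +7, +1, +4
Step 2: Count signs: positive = 12, negative = 2.
Step 3: Under H0: P(positive) = 0.5, so the number of positives S ~ Bin(14, 0.5).
Step 4: Two-sided exact p-value = sum of Bin(14,0.5) probabilities at or below the observed probability = 0.012939.
Step 5: alpha = 0.1. reject H0.

n_eff = 14, pos = 12, neg = 2, p = 0.012939, reject H0.


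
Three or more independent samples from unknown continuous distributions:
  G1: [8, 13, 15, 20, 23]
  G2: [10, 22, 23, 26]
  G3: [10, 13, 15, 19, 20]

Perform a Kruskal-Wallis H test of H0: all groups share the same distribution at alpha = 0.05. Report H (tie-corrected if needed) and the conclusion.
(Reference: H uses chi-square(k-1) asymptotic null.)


Step 1: Combine all N = 14 observations and assign midranks.
sorted (value, group, rank): (8,G1,1), (10,G2,2.5), (10,G3,2.5), (13,G1,4.5), (13,G3,4.5), (15,G1,6.5), (15,G3,6.5), (19,G3,8), (20,G1,9.5), (20,G3,9.5), (22,G2,11), (23,G1,12.5), (23,G2,12.5), (26,G2,14)
Step 2: Sum ranks within each group.
R_1 = 34 (n_1 = 5)
R_2 = 40 (n_2 = 4)
R_3 = 31 (n_3 = 5)
Step 3: H = 12/(N(N+1)) * sum(R_i^2/n_i) - 3(N+1)
     = 12/(14*15) * (34^2/5 + 40^2/4 + 31^2/5) - 3*15
     = 0.057143 * 823.4 - 45
     = 2.051429.
Step 4: Ties present; correction factor C = 1 - 30/(14^3 - 14) = 0.989011. Corrected H = 2.051429 / 0.989011 = 2.074222.
Step 5: Under H0, H ~ chi^2(2); p-value = 0.354477.
Step 6: alpha = 0.05. fail to reject H0.

H = 2.0742, df = 2, p = 0.354477, fail to reject H0.


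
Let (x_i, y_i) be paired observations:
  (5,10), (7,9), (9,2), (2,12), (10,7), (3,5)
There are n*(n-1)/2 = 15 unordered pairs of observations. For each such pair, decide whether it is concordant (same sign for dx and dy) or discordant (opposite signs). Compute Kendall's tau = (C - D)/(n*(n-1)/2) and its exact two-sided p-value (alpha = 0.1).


Step 1: Enumerate the 15 unordered pairs (i,j) with i<j and classify each by sign(x_j-x_i) * sign(y_j-y_i).
  (1,2):dx=+2,dy=-1->D; (1,3):dx=+4,dy=-8->D; (1,4):dx=-3,dy=+2->D; (1,5):dx=+5,dy=-3->D
  (1,6):dx=-2,dy=-5->C; (2,3):dx=+2,dy=-7->D; (2,4):dx=-5,dy=+3->D; (2,5):dx=+3,dy=-2->D
  (2,6):dx=-4,dy=-4->C; (3,4):dx=-7,dy=+10->D; (3,5):dx=+1,dy=+5->C; (3,6):dx=-6,dy=+3->D
  (4,5):dx=+8,dy=-5->D; (4,6):dx=+1,dy=-7->D; (5,6):dx=-7,dy=-2->C
Step 2: C = 4, D = 11, total pairs = 15.
Step 3: tau = (C - D)/(n(n-1)/2) = (4 - 11)/15 = -0.466667.
Step 4: Exact two-sided p-value (enumerate n! = 720 permutations of y under H0): p = 0.272222.
Step 5: alpha = 0.1. fail to reject H0.

tau_b = -0.4667 (C=4, D=11), p = 0.272222, fail to reject H0.


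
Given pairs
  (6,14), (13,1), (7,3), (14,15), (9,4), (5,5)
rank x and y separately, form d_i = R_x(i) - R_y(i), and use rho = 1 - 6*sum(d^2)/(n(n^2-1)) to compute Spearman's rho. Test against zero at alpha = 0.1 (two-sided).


Step 1: Rank x and y separately (midranks; no ties here).
rank(x): 6->2, 13->5, 7->3, 14->6, 9->4, 5->1
rank(y): 14->5, 1->1, 3->2, 15->6, 4->3, 5->4
Step 2: d_i = R_x(i) - R_y(i); compute d_i^2.
  (2-5)^2=9, (5-1)^2=16, (3-2)^2=1, (6-6)^2=0, (4-3)^2=1, (1-4)^2=9
sum(d^2) = 36.
Step 3: rho = 1 - 6*36 / (6*(6^2 - 1)) = 1 - 216/210 = -0.028571.
Step 4: Under H0, t = rho * sqrt((n-2)/(1-rho^2)) = -0.0572 ~ t(4).
Step 5: Two-sided p-value from the t-distribution with 4 df = 0.957155.
Step 6: alpha = 0.1. fail to reject H0.

rho = -0.0286, p = 0.957155, fail to reject H0 at alpha = 0.1.


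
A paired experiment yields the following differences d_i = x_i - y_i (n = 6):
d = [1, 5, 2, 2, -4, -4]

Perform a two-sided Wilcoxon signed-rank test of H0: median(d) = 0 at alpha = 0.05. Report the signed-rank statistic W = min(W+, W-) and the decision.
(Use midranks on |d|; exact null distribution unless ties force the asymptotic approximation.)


Step 1: Drop any zero differences (none here) and take |d_i|.
|d| = [1, 5, 2, 2, 4, 4]
Step 2: Midrank |d_i| (ties get averaged ranks).
ranks: |1|->1, |5|->6, |2|->2.5, |2|->2.5, |4|->4.5, |4|->4.5
Step 3: Attach original signs; sum ranks with positive sign and with negative sign.
W+ = 1 + 6 + 2.5 + 2.5 = 12
W- = 4.5 + 4.5 = 9
(Check: W+ + W- = 21 should equal n(n+1)/2 = 21.)
Step 4: Test statistic W = min(W+, W-) = 9.
Step 5: Ties in |d|, so use the tie-corrected normal approximation.
        E[W] = n(n+1)/4 = 6*7/4 = 10.5.
        Tie groups: |d|=2 (t=2), |d|=4 (t=2); sum(t^3 - t) = 12.
        Var[W] = n(n+1)(2n+1)/24 - sum(t^3-t)/48 = 546/24 - 12/48 = 22.5.
        z = (W - E[W]) / sqrt(Var[W]) = (9 - 10.5) / 4.7434 = -0.3162.
        Two-sided p = 2*Phi(z) = 0.751830.
Step 6: alpha = 0.05. fail to reject H0.

W+ = 12, W- = 9, W = min = 9, p = 0.751830, fail to reject H0.


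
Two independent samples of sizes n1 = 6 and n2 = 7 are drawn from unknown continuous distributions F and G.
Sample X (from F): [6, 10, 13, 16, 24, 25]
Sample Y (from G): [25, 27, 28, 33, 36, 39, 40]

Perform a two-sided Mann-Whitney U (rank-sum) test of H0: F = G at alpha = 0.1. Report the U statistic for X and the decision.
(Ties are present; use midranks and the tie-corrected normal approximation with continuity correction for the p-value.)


Step 1: Combine and sort all 13 observations; assign midranks.
sorted (value, group): (6,X), (10,X), (13,X), (16,X), (24,X), (25,X), (25,Y), (27,Y), (28,Y), (33,Y), (36,Y), (39,Y), (40,Y)
ranks: 6->1, 10->2, 13->3, 16->4, 24->5, 25->6.5, 25->6.5, 27->8, 28->9, 33->10, 36->11, 39->12, 40->13
Step 2: Rank sum for X: R1 = 1 + 2 + 3 + 4 + 5 + 6.5 = 21.5.
Step 3: U_X = R1 - n1(n1+1)/2 = 21.5 - 6*7/2 = 21.5 - 21 = 0.5.
       U_Y = n1*n2 - U_X = 42 - 0.5 = 41.5.
Step 4: Ties are present, so use the tie-corrected normal approximation (with continuity correction) for the p-value.
Step 5: p-value = 0.004222; compare to alpha = 0.1. reject H0.

U_X = 0.5, p = 0.004222, reject H0 at alpha = 0.1.


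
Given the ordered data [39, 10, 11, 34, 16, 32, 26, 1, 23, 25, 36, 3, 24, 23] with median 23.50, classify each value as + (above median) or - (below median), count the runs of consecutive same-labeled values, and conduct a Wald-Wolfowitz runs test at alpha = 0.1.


Step 1: Compute median = 23.50; label A = above, B = below.
Labels in order: ABBABAABBAABAB  (n_A = 7, n_B = 7)
Step 2: Count runs R = 10.
Step 3: Under H0 (random ordering), E[R] = 2*n_A*n_B/(n_A+n_B) + 1 = 2*7*7/14 + 1 = 8.0000.
        Var[R] = 2*n_A*n_B*(2*n_A*n_B - n_A - n_B) / ((n_A+n_B)^2 * (n_A+n_B-1)) = 8232/2548 = 3.2308.
        SD[R] = 1.7974.
Step 4: Continuity-corrected z = (R - 0.5 - E[R]) / SD[R] = (10 - 0.5 - 8.0000) / 1.7974 = 0.8345.
Step 5: Two-sided p-value via normal approximation = 2*(1 - Phi(|z|)) = 0.403986.
Step 6: alpha = 0.1. fail to reject H0.

R = 10, z = 0.8345, p = 0.403986, fail to reject H0.


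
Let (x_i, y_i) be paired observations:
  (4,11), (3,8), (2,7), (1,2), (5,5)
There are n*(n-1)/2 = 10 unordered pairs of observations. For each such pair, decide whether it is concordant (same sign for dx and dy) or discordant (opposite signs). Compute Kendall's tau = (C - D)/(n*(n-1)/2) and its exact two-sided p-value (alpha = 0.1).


Step 1: Enumerate the 10 unordered pairs (i,j) with i<j and classify each by sign(x_j-x_i) * sign(y_j-y_i).
  (1,2):dx=-1,dy=-3->C; (1,3):dx=-2,dy=-4->C; (1,4):dx=-3,dy=-9->C; (1,5):dx=+1,dy=-6->D
  (2,3):dx=-1,dy=-1->C; (2,4):dx=-2,dy=-6->C; (2,5):dx=+2,dy=-3->D; (3,4):dx=-1,dy=-5->C
  (3,5):dx=+3,dy=-2->D; (4,5):dx=+4,dy=+3->C
Step 2: C = 7, D = 3, total pairs = 10.
Step 3: tau = (C - D)/(n(n-1)/2) = (7 - 3)/10 = 0.400000.
Step 4: Exact two-sided p-value (enumerate n! = 120 permutations of y under H0): p = 0.483333.
Step 5: alpha = 0.1. fail to reject H0.

tau_b = 0.4000 (C=7, D=3), p = 0.483333, fail to reject H0.


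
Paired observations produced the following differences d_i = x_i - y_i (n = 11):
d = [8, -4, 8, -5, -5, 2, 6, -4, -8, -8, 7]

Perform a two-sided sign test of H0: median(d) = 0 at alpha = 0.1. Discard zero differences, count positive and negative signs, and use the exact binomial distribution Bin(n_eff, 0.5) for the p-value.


Step 1: Discard zero differences. Original n = 11; n_eff = number of nonzero differences = 11.
Nonzero differences (with sign): +8, -4, +8, -5, -5, +2, +6, -4, -8, -8, +7
Step 2: Count signs: positive = 5, negative = 6.
Step 3: Under H0: P(positive) = 0.5, so the number of positives S ~ Bin(11, 0.5).
Step 4: Two-sided exact p-value = sum of Bin(11,0.5) probabilities at or below the observed probability = 1.000000.
Step 5: alpha = 0.1. fail to reject H0.

n_eff = 11, pos = 5, neg = 6, p = 1.000000, fail to reject H0.


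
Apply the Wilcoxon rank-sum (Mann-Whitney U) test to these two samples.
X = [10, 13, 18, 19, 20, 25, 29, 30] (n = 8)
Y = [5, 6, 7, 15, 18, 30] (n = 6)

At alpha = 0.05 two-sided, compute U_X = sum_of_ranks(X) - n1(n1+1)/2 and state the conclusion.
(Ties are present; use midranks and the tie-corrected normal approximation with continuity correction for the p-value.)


Step 1: Combine and sort all 14 observations; assign midranks.
sorted (value, group): (5,Y), (6,Y), (7,Y), (10,X), (13,X), (15,Y), (18,X), (18,Y), (19,X), (20,X), (25,X), (29,X), (30,X), (30,Y)
ranks: 5->1, 6->2, 7->3, 10->4, 13->5, 15->6, 18->7.5, 18->7.5, 19->9, 20->10, 25->11, 29->12, 30->13.5, 30->13.5
Step 2: Rank sum for X: R1 = 4 + 5 + 7.5 + 9 + 10 + 11 + 12 + 13.5 = 72.
Step 3: U_X = R1 - n1(n1+1)/2 = 72 - 8*9/2 = 72 - 36 = 36.
       U_Y = n1*n2 - U_X = 48 - 36 = 12.
Step 4: Ties are present, so use the tie-corrected normal approximation (with continuity correction) for the p-value.
Step 5: p-value = 0.136773; compare to alpha = 0.05. fail to reject H0.

U_X = 36, p = 0.136773, fail to reject H0 at alpha = 0.05.
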